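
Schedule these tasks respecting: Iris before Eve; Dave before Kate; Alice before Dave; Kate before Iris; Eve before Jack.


Constraints: Iris before Eve; Dave before Kate; Alice before Dave; Kate before Iris; Eve before Jack
Method: repeatedly schedule the remaining task that has no remaining task required before it.
  Step 1: remaining {Iris, Eve, Dave, Alice, Jack, Kate}; every task except Alice still has a predecessor pending → schedule Alice.
  Step 2: remaining {Iris, Eve, Dave, Jack, Kate}; every task except Dave still has a predecessor pending → schedule Dave.
  Step 3: remaining {Iris, Eve, Jack, Kate}; every task except Kate still has a predecessor pending → schedule Kate.
  Step 4: remaining {Iris, Eve, Jack}; every task except Iris still has a predecessor pending → schedule Iris.
  Step 5: remaining {Eve, Jack}; every task except Eve still has a predecessor pending → schedule Eve.
  Step 6: only Jack remains → schedule Jack.
Resulting order:

Alice → Dave → Kate → Iris → Eve → Jack


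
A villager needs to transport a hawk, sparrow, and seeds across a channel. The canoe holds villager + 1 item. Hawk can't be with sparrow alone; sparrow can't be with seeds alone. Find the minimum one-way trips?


1. villager+sparrow → 2. villager ← 3. villager+hawk → 4. villager+sparrow ← 5. villager+seeds → 6. villager ← 7. villager+sparrow →
Minimum trips = 7

7


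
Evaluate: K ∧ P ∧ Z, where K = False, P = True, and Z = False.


K = False, P = True, Z = False
Step 1: K ∧ P = False AND True = False
Step 2: (False) ∧ Z = (False) AND False = False
AND is true only when ALL operands are true.

False


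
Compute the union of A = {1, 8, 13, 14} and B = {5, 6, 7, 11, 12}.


A = {1, 8, 13, 14}
B = {5, 6, 7, 11, 12}
Operation: union
All elements combined: 1, 5, 6, 7, 8, 11, 12, 13, 14

{1, 5, 6, 7, 8, 11, 12, 13, 14}


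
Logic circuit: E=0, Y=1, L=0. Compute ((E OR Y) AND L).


E OR Y = 0|1 = 1
1 AND 0 = 0

0


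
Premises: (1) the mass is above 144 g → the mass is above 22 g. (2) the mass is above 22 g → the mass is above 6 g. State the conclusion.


Hypothetical syllogism: P → Q, Q → R ⊢ P → R
Premise 1: the mass is above 144 g → the mass is above 22 g
Premise 2: the mass is above 22 g → the mass is above 6 g
Chain the implications: the middle term (the mass is above 22 g) links the two.
Conclusion: If the mass is above 144 g, then the mass is above 6 g.

If the mass is above 144 g, then the mass is above 6 g.


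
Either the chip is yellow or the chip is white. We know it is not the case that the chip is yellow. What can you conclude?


Disjunctive syllogism: P ∨ Q, ¬P ⊢ Q
Disjunction: the chip is yellow ∨ the chip is white
We know it is not the case that the chip is yellow.
By disjunctive syllogism, the other disjunct must be true.

The chip is white


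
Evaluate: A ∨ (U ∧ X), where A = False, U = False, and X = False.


A = False, U = False, X = False
Step 1: U ∧ X = False AND False = False
Step 2: A ∨ False = False OR False = False
AND evaluated first (higher precedence); then OR applied.

False


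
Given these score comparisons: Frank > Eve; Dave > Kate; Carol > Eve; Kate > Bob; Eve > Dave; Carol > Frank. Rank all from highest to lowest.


Constraints: Frank > Eve; Dave > Kate; Carol > Eve; Kate > Bob; Eve > Dave; Carol > Frank
Method: at each step, the next-highest is the one remaining person who never appears on the smaller side of a constraint between remaining people.
  Step 1: remaining {Dave, Carol, Bob, Kate, Eve, Frank}; on the smaller side: {Dave, Bob, Kate, Eve, Frank} → Carol is next (Carol > Eve; Carol > Frank).
  Step 2: remaining {Dave, Bob, Kate, Eve, Frank}; on the smaller side: {Dave, Bob, Kate, Eve} → Frank is next (Frank > Eve).
  Step 3: remaining {Dave, Bob, Kate, Eve}; on the smaller side: {Dave, Bob, Kate} → Eve is next (Eve > Dave).
  Step 4: remaining {Dave, Bob, Kate}; on the smaller side: {Bob, Kate} → Dave is next (Dave > Kate).
  Step 5: remaining {Bob, Kate}; on the smaller side: {Bob} → Kate is next (Kate > Bob).
  Step 6: only Bob remains → lowest.
Final ranking (highest to lowest):

Carol > Frank > Eve > Dave > Kate > Bob


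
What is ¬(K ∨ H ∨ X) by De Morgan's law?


De Morgan's law: ¬(P ∨ Q ∨ R) ≡ ¬P ∧ ¬Q ∧ ¬R
¬(K ∨ H ∨ X) = ¬K ∧ ¬H ∧ ¬X

¬K ∧ ¬H ∧ ¬X


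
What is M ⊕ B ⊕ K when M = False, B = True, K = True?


M = False, B = True, K = True
Step 1: M ⊕ B = False XOR True = True
Step 2: True ⊕ K = True XOR True = False
XOR is true when an odd number of operands are true.

False


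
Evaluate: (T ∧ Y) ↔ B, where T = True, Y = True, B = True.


T = True, Y = True, B = True
Step 1: T ∧ Y = True AND True = True
Step 2: (True) ↔ B: true when both sides have same truth value.
Result: True ↔ True = True

True


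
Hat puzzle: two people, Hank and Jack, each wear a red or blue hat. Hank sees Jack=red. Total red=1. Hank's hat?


Total red = 1, Jack = red
Red accounted for: 1
Remaining for Hank: 0
Hank's hat is blue.

blue


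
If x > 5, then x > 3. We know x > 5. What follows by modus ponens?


Modus ponens: P → Q, P ⊢ Q
P: x > 5
Q: x > 3
We have P → Q and P is true.
By modus ponens, Q must be true.

x > 3


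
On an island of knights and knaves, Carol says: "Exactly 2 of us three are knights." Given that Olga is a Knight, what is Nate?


Carol claims exactly 2 knights among Carol, Olga, Nate.
Given: Olga is a Knight.

Case 1: Carol is a Knight (tells truth)
  Then exactly 2 of the three are knights.
  Counting Carol, Olga: 2 knight(s) so far. Need 0 more → Nate = Knave.
Case 2: Carol is a Knave (lies)
  Then the count is NOT 2.
  If Nate = Knight, count = 2 = 2 → claim would be true, contradicts lie.
  If Nate = Knave, count = 1 ≠ 2 → lie confirmed ✓

Nate is a Knave.

Knave


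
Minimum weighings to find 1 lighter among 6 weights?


Each weighing has 3 outcomes (left heavy / balance / right heavy), so k weighings distinguish at most 3^k cases; splitting into three near-equal groups achieves this.
Need 3^k ≥ 6: 3^1 = 3 < 6 ≤ 3^2 = 9
k = ⌈log₃(6)⌉ = 2

2


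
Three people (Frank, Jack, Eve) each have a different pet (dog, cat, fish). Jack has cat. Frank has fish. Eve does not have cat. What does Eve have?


From clues:
  Frank → fish
  Jack → cat
By elimination, Eve gets the remaining.

dog


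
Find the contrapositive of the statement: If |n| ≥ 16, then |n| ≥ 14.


Original: If |n| ≥ 16, then |n| ≥ 14
Contrapositive: If ¬Q, then ¬P
Negate Q: not (|n| ≥ 14)
Negate P: not (|n| ≥ 16)

If not (|n| ≥ 14), then not (|n| ≥ 16).


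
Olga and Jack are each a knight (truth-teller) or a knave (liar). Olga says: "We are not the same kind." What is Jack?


Olga says: "We are not the same kind."
Case 1: Olga is a Knight (truth-teller)
  Statement is true → they ARE different → Jack is a Knave
Case 2: Olga is a Knave (liar)
  Statement is false → they are NOT different → Jack is a Knave
In both cases, Jack is a Knave.

Knave


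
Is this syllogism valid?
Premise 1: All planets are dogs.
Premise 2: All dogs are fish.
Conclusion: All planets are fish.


Premise 1: All planets are dogs.
Premise 2: All dogs are fish.
Conclusion: All planets are fish.
Barbara syllogism (AAA-1): All A are B, All B are C → All A are C.
Middle term (dogs) distributed in premise 2.

Valid


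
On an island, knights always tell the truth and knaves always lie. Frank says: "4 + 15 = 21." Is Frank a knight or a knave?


Statement: "4 + 15 = 21."
Actual: 4 + 15 = 19
Claimed: 21
Statement is FALSE → Frank lies → Knave

Knave


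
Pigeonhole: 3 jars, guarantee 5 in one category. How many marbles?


Pigeonhole: to guarantee k in one of n categories, need (k-1)×n + 1.
k = 5, n = 3
Minimum = (5-1) × 3 + 1 = 4 × 3 + 1

13


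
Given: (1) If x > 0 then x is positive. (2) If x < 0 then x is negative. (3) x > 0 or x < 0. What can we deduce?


Constructive dilemma: (P → Q) ∧ (R → S), P ∨ R ⊢ Q ∨ S
Premise 1: x > 0 → x is positive
Premise 2: x < 0 → x is negative
Premise 3: x > 0 ∨ x < 0
Case 1: Assuming x > 0, then by Premise 1, x is positive.
Case 2: Assuming x < 0, then by Premise 2, x is negative.
Since one of x > 0 or x < 0 must hold, we get x is positive or x is negative.

x is positive or x is negative.


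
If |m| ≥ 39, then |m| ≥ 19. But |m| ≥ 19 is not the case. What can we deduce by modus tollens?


Modus tollens: P → Q, ¬Q ⊢ ¬P
P: |m| ≥ 39
Q: |m| ≥ 19
We have P → Q and Q is false.
By modus tollens, P must be false.

It is not the case that |m| ≥ 39


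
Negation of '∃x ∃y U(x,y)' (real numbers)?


Original: ∃x ∃y U(x,y)
Rule: ¬∀→∃, ¬∃→∀, negate predicate.
Negation: ∀x ∀y ¬U(x,y)

∀x ∀y ¬U(x,y)


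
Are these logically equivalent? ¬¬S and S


Expression 1: ¬¬S
Expression 2: S
Truth table (S | Expr1 Expr2):
  T |   T     T
  F |   F     F
All 2 rows agree, so the expressions are logically equivalent.

Yes


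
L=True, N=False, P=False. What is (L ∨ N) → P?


L = True, N = False, P = False
Expression: (L ∨ N) → P
Step 1: L ∨ N = True OR False = True
Step 2: (True) → P = True → False (false only if antecedent True and consequent False) = False

False


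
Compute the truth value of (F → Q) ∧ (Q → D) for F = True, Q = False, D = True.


F = True, Q = False, D = True
Step 1: F → Q is false only when F=True and Q=False. Result: False
Step 2: Q → D is false only when Q=True and D=False. Result: True
Step 3: False ∧ True = False

False


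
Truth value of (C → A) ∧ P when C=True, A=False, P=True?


C = True, A = False, P = True
Expression: (C → A) ∧ P
Step 1: C → A = True → False (false only if C=True, A=False) = False
Step 2: (False) ∧ P = False AND True = False

False


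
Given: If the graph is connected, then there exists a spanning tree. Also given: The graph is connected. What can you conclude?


Modus ponens: P → Q, P ⊢ Q
P: the graph is connected
Q: there exists a spanning tree
We have P → Q and P is true.
By modus ponens, Q must be true.

There exists a spanning tree


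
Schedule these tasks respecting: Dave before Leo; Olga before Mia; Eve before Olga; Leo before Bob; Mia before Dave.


Constraints: Dave before Leo; Olga before Mia; Eve before Olga; Leo before Bob; Mia before Dave
Method: repeatedly schedule the remaining task that has no remaining task required before it.
  Step 1: remaining {Mia, Dave, Olga, Bob, Eve, Leo}; every task except Eve still has a predecessor pending → schedule Eve.
  Step 2: remaining {Mia, Dave, Olga, Bob, Leo}; every task except Olga still has a predecessor pending → schedule Olga.
  Step 3: remaining {Mia, Dave, Bob, Leo}; every task except Mia still has a predecessor pending → schedule Mia.
  Step 4: remaining {Dave, Bob, Leo}; every task except Dave still has a predecessor pending → schedule Dave.
  Step 5: remaining {Bob, Leo}; every task except Leo still has a predecessor pending → schedule Leo.
  Step 6: only Bob remains → schedule Bob.
Resulting order:

Eve → Olga → Mia → Dave → Leo → Bob


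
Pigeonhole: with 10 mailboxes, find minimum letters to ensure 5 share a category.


Pigeonhole: to guarantee k in one of n categories, need (k-1)×n + 1.
k = 5, n = 10
Minimum = (5-1) × 10 + 1 = 4 × 10 + 1

41


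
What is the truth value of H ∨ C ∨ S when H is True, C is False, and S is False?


H = True, C = False, S = False
Step 1: H ∨ C = True OR False = True
Step 2: True ∨ S = True OR False = True
OR is true when at least one operand is true.

True


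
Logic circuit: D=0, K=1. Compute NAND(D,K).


D AND K = 0
NOT(0) = 1

1


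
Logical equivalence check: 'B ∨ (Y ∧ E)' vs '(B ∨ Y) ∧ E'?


Expression 1: B ∨ (Y ∧ E)
Expression 2: (B ∨ Y) ∧ E
Truth table (B Y E | Expr1 Expr2):
  T T T |   T     T
  T T F |   T     F   ← differ
  T F T |   T     T
  T F F |   T     F   ← differ
  F T T |   T     T
  F T F |   F     F
  F F T |   F     F
  F F F |   F     F
Counterexample: B=T, Y=T, E=F gives Expr1 = T but Expr2 = F, so the expressions are NOT logically equivalent.

No


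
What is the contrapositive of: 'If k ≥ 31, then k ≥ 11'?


Original: If k ≥ 31, then k ≥ 11
Contrapositive: If ¬Q, then ¬P
Negate Q: not (k ≥ 11)
Negate P: not (k ≥ 31)

If not (k ≥ 11), then not (k ≥ 31).


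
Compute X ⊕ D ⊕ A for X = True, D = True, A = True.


X = True, D = True, A = True
Step 1: X ⊕ D = True XOR True = False
Step 2: False ⊕ A = False XOR True = True
XOR is true when an odd number of operands are true.

True


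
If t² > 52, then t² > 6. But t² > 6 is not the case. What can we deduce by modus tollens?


Modus tollens: P → Q, ¬Q ⊢ ¬P
P: t² > 52
Q: t² > 6
We have P → Q and Q is false.
By modus tollens, P must be false.

It is not the case that t² > 52


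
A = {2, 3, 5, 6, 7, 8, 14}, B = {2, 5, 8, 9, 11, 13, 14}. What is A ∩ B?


A = {2, 3, 5, 6, 7, 8, 14}
B = {2, 5, 8, 9, 11, 13, 14}
Operation: intersection
Elements in both: 2, 5, 8, 14

{2, 5, 8, 14}


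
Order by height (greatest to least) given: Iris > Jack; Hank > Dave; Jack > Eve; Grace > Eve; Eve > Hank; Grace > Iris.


Constraints: Iris > Jack; Hank > Dave; Jack > Eve; Grace > Eve; Eve > Hank; Grace > Iris
Method: at each step, the next-highest is the one remaining person who never appears on the smaller side of a constraint between remaining people.
  Step 1: remaining {Eve, Iris, Grace, Jack, Hank, Dave}; on the smaller side: {Eve, Iris, Jack, Hank, Dave} → Grace is next (Grace > Eve; Grace > Iris).
  Step 2: remaining {Eve, Iris, Jack, Hank, Dave}; on the smaller side: {Eve, Jack, Hank, Dave} → Iris is next (Iris > Jack).
  Step 3: remaining {Eve, Jack, Hank, Dave}; on the smaller side: {Eve, Hank, Dave} → Jack is next (Jack > Eve).
  Step 4: remaining {Eve, Hank, Dave}; on the smaller side: {Hank, Dave} → Eve is next (Eve > Hank).
  Step 5: remaining {Hank, Dave}; on the smaller side: {Dave} → Hank is next (Hank > Dave).
  Step 6: only Dave remains → lowest.
Final ranking (highest to lowest):

Grace > Iris > Jack > Eve > Hank > Dave


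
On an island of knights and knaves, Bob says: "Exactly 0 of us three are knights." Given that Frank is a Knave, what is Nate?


Bob claims exactly 0 knights among Bob, Frank, Nate.
Given: Frank is a Knave.

Case 1: Bob is a Knight (tells truth)
  Then exactly 0 of the three are knights.
  Counting Bob, Frank: 1 knight(s) so far. Need -1 more → impossible.
Case 2: Bob is a Knave (lies)
  Then the count is NOT 0.
  If Nate = Knave, count = 0 = 0 → claim would be true, contradicts lie.
  If Nate = Knight, count = 1 ≠ 0 → lie confirmed ✓

Nate is a Knight.

Knight


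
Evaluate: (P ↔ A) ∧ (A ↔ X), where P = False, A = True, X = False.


P = False, A = True, X = False
Step 1: P ↔ A is true when P and A have the same value. Result: False
Step 2: A ↔ X is true when A and X have the same value. Result: False
Step 3: False ∧ False = False

False


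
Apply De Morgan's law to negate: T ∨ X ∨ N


De Morgan's law: ¬(P ∨ Q ∨ R) ≡ ¬P ∧ ¬Q ∧ ¬R
¬(T ∨ X ∨ N) = ¬T ∧ ¬X ∧ ¬N

¬T ∧ ¬X ∧ ¬N


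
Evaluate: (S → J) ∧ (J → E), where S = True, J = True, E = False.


S = True, J = True, E = False
Step 1: S → J is false only when S=True and J=False. Result: True
Step 2: J → E is false only when J=True and E=False. Result: False
Step 3: True ∧ False = False

False


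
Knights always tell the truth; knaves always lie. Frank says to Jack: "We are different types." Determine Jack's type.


Frank says: "We are different types."
Case 1: Frank is a Knight (truth-teller)
  Statement is true → they ARE different → Jack is a Knave
Case 2: Frank is a Knave (liar)
  Statement is false → they are NOT different → Jack is a Knave
In both cases, Jack is a Knave.

Knave


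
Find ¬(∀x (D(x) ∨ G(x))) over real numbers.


Original: ∀x (D(x) ∨ G(x))
Rule: ¬∀→∃, ¬∃→∀, negate predicate.
Negation: ∃x (¬D(x) ∧ ¬G(x))

∃x (¬D(x) ∧ ¬G(x))


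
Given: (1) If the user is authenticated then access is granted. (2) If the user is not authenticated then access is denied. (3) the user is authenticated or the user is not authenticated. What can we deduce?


Constructive dilemma: (P → Q) ∧ (R → S), P ∨ R ⊢ Q ∨ S
Premise 1: the user is authenticated → access is granted
Premise 2: the user is not authenticated → access is denied
Premise 3: the user is authenticated ∨ the user is not authenticated
Case 1: Assuming the user is authenticated, then by Premise 1, access is granted.
Case 2: Assuming the user is not authenticated, then by Premise 2, access is denied.
Since one of the user is authenticated or the user is not authenticated must hold, we get access is granted or access is denied.

Access is granted or access is denied.


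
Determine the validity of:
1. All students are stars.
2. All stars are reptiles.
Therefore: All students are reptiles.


Premise 1: All students are stars.
Premise 2: All stars are reptiles.
Conclusion: All students are reptiles.
Barbara syllogism (AAA-1): All A are B, All B are C → All A are C.
Middle term (stars) distributed in premise 2.

Valid


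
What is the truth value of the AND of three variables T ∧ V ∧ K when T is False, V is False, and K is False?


T = False, V = False, K = False
Step 1: T ∧ V = False AND False = False
Step 2: (False) ∧ K = (False) AND False = False
AND is true only when ALL operands are true.

False


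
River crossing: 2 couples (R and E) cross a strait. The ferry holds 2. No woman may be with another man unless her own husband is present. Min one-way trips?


Label couples R and E.
1. WR+WE → (far: WR,WE; near: HR,HE)
2. WR ←   (far: WE; near: HR,HE,WR)
3. HR+HE → (far: HR,HE,WE; near: WR)
4. HR ←   (far: HE,WE; near: HR,WR)  — HR returns, since WR is alone on near bank
5. HR+WR → (far: all four; near: empty)
Every state respects the constraint.
Minimum trips = 5

5


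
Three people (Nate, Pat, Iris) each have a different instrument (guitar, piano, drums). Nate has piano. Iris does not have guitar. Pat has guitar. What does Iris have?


From clues:
  Pat → guitar
  Nate → piano
By elimination, Iris gets the remaining.

drums


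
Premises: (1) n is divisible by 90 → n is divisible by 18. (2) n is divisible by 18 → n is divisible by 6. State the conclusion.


Hypothetical syllogism: P → Q, Q → R ⊢ P → R
Premise 1: n is divisible by 90 → n is divisible by 18
Premise 2: n is divisible by 18 → n is divisible by 6
Chain the implications: the middle term (n is divisible by 18) links the two.
Conclusion: If n is divisible by 90, then n is divisible by 6.

If n is divisible by 90, then n is divisible by 6.


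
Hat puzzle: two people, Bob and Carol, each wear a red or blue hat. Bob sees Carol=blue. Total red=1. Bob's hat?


Total red = 1, Carol = blue
Red accounted for: 0
Remaining for Bob: 1
Bob's hat is red.

red


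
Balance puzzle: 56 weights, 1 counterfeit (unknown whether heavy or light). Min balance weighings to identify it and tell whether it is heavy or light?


Let n = 56. 112 possibilities (n weights × lighter/heavier); each weighing has 3 outcomes.
Bound for k weighings: say the first weighing puts j weights on each pan. If it tips, the 2j weighed weights remain suspects (each with a known direction) and k-1 weighings give 3^(k-1) outcomes; 3^(k-1) is odd, so 2j ≤ 3^(k-1) - 1. If it balances, the n - 2j unweighed weights remain with direction unknown: 2(n - 2j) ≤ 3^(k-1) - 1 by the same parity argument. Adding, n ≤ (3^(k-1) - 1) + (3^(k-1) - 1)/2 = (3^k - 3)/2, and the classical three-group strategy achieves this (3 weights in 2 weighings, 12 in 3, 39 in 4, 120 in 5).
So we need the smallest k with (3^k - 3)/2 ≥ 56.
k = 4: (3^4 - 3)/2 = 39 < 56 ✗
k = 5: (3^5 - 3)/2 = 120 ≥ 56 ✓

5


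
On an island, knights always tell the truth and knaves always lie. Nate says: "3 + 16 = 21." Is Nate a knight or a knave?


Statement: "3 + 16 = 21."
Actual: 3 + 16 = 19
Claimed: 21
Statement is FALSE → Nate lies → Knave

Knave


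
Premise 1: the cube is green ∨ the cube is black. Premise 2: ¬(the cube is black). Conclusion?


Disjunctive syllogism: P ∨ Q, ¬P ⊢ Q
Disjunction: the cube is green ∨ the cube is black
We know it is not the case that the cube is black.
By disjunctive syllogism, the other disjunct must be true.

The cube is green


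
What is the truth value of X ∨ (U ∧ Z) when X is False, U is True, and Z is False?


X = False, U = True, Z = False
Step 1: U ∧ Z = True AND False = False
Step 2: X ∨ False = False OR False = False
AND evaluated first (higher precedence); then OR applied.

False


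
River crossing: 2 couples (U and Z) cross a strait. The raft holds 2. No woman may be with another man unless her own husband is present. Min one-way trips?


Label couples U and Z.
1. WU+WZ → (far: WU,WZ; near: HU,HZ)
2. WU ←   (far: WZ; near: HU,HZ,WU)
3. HU+HZ → (far: HU,HZ,WZ; near: WU)
4. HU ←   (far: HZ,WZ; near: HU,WU)  — HU returns, since WU is alone on near bank
5. HU+WU → (far: all four; near: empty)
Every state respects the constraint.
Minimum trips = 5

5


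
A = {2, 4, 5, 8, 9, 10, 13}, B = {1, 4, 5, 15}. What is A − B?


A = {2, 4, 5, 8, 9, 10, 13}
B = {1, 4, 5, 15}
Operation: difference A − B
In A but not B: 2, 8, 9, 10, 13

{2, 8, 9, 10, 13}


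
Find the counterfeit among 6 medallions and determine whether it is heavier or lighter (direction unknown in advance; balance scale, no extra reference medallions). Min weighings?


Let n = 6. 12 possibilities (n medallions × lighter/heavier); each weighing has 3 outcomes.
Bound for k weighings: say the first weighing puts j medallions on each pan. If it tips, the 2j weighed medallions remain suspects (each with a known direction) and k-1 weighings give 3^(k-1) outcomes; 3^(k-1) is odd, so 2j ≤ 3^(k-1) - 1. If it balances, the n - 2j unweighed medallions remain with direction unknown: 2(n - 2j) ≤ 3^(k-1) - 1 by the same parity argument. Adding, n ≤ (3^(k-1) - 1) + (3^(k-1) - 1)/2 = (3^k - 3)/2, and the classical three-group strategy achieves this (3 medallions in 2 weighings, 12 in 3, 39 in 4, 120 in 5).
So we need the smallest k with (3^k - 3)/2 ≥ 6.
k = 2: (3^2 - 3)/2 = 3 < 6 ✗
k = 3: (3^3 - 3)/2 = 12 ≥ 6 ✓

3


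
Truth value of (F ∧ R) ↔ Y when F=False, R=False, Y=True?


F = False, R = False, Y = True
Expression: (F ∧ R) ↔ Y
Step 1: F ∧ R = False AND False = False
Step 2: (False) ↔ Y = (False iff True) = False

False


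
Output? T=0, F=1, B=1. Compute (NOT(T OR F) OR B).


T OR F = 1
NOT(1) = 0
0 OR 1 = 1

1


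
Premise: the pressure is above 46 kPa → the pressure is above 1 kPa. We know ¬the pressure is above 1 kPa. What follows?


Modus tollens: P → Q, ¬Q ⊢ ¬P
P: the pressure is above 46 kPa
Q: the pressure is above 1 kPa
We have P → Q and Q is false.
By modus tollens, P must be false.

It is not the case that the pressure is above 46 kPa


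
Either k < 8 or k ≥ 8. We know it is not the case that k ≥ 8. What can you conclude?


Disjunctive syllogism: P ∨ Q, ¬P ⊢ Q
Disjunction: k < 8 ∨ k ≥ 8
We know it is not the case that k ≥ 8.
By disjunctive syllogism, the other disjunct must be true.

k < 8


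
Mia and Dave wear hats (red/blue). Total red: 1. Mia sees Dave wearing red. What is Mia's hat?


Total red = 1, Dave = red
Red accounted for: 1
Remaining for Mia: 0
Mia's hat is blue.

blue


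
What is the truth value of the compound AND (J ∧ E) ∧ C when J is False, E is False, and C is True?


J = False, E = False, C = True
Step 1: J ∧ E = False AND False = False
Step 2: False ∧ C = False AND True = False
AND is true only when ALL operands are true.

False


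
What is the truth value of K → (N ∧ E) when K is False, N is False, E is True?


K = False, N = False, E = True
Step 1: N ∧ E = False AND True = False
Step 2: K → (False): false only when K=True and consequent=False.
Result: True

True


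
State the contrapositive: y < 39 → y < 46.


Original: If y < 39, then y < 46
Contrapositive: If ¬Q, then ¬P
Negate Q: not (y < 46)
Negate P: not (y < 39)

If not (y < 46), then not (y < 39).


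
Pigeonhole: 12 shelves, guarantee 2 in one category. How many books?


Pigeonhole: to guarantee k in one of n categories, need (k-1)×n + 1.
k = 2, n = 12
Minimum = (2-1) × 12 + 1 = 1 × 12 + 1

13


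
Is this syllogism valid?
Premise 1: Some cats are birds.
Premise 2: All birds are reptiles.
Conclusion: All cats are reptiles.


Premise 1: Some cats are birds.
Premise 2: All birds are reptiles.
Conclusion: All cats are reptiles.
Fallacy: illicit minor. The minor term (cats) is distributed in the conclusion ('All cats ...') but undistributed in its premise ('Some cats are birds' doesn't cover all cats).
Only 'Some cats are reptiles' follows, not 'All'.

Invalid


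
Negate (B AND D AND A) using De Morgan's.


De Morgan's law: ¬(P ∧ Q ∧ R) ≡ ¬P ∨ ¬Q ∨ ¬R
¬(B ∧ D ∧ A) = ¬B ∨ ¬D ∨ ¬A

¬B ∨ ¬D ∨ ¬A


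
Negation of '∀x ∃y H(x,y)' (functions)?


Original: ∀x ∃y H(x,y)
Rule: ¬∀→∃, ¬∃→∀, negate predicate.
Negation: ∃x ∀y ¬H(x,y)

∃x ∀y ¬H(x,y)


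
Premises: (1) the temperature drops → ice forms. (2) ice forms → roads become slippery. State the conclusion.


Hypothetical syllogism: P → Q, Q → R ⊢ P → R
Premise 1: the temperature drops → ice forms
Premise 2: ice forms → roads become slippery
Chain the implications: the middle term (ice forms) links the two.
Conclusion: If the temperature drops, then roads become slippery.

If the temperature drops, then roads become slippery.


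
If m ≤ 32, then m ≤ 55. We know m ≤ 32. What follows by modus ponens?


Modus ponens: P → Q, P ⊢ Q
P: m ≤ 32
Q: m ≤ 55
We have P → Q and P is true.
By modus ponens, Q must be true.

m ≤ 55


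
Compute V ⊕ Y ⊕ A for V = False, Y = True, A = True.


V = False, Y = True, A = True
Step 1: V ⊕ Y = False XOR True = True
Step 2: True ⊕ A = True XOR True = False
XOR is true when an odd number of operands are true.

False


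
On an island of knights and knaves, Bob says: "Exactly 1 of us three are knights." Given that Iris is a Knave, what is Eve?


Bob claims exactly 1 knights among Bob, Iris, Eve.
Given: Iris is a Knave.

Case 1: Bob is a Knight (tells truth)
  Then exactly 1 of the three are knights.
  Counting Bob, Iris: 1 knight(s) so far. Need 0 more → Eve = Knave.
Case 2: Bob is a Knave (lies)
  Then the count is NOT 1.
  If Eve = Knight, count = 1 = 1 → claim would be true, contradicts lie.
  If Eve = Knave, count = 0 ≠ 1 → lie confirmed ✓

Eve is a Knave.

Knave


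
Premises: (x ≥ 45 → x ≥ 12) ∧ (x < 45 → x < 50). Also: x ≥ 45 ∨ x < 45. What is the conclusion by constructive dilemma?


Constructive dilemma: (P → Q) ∧ (R → S), P ∨ R ⊢ Q ∨ S
Premise 1: x ≥ 45 → x ≥ 12
Premise 2: x < 45 → x < 50
Premise 3: x ≥ 45 ∨ x < 45
Case 1: Assuming x ≥ 45, then by Premise 1, x ≥ 12.
Case 2: Assuming x < 45, then by Premise 2, x < 50.
Since one of x ≥ 45 or x < 45 must hold, we get x ≥ 12 or x < 50.

x ≥ 12 or x < 50.


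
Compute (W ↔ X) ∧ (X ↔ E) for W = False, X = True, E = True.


W = False, X = True, E = True
Step 1: W ↔ X is true when W and X have the same value. Result: False
Step 2: X ↔ E is true when X and E have the same value. Result: True
Step 3: False ∧ True = False

False


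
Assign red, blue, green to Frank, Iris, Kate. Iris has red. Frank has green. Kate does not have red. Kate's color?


From clues:
  Frank → green
  Iris → red
By elimination, Kate gets the remaining.

blue


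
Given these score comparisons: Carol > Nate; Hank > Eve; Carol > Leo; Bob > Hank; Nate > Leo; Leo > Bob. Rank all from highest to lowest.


Constraints: Carol > Nate; Hank > Eve; Carol > Leo; Bob > Hank; Nate > Leo; Leo > Bob
Method: at each step, the next-highest is the one remaining person who never appears on the smaller side of a constraint between remaining people.
  Step 1: remaining {Eve, Leo, Bob, Carol, Hank, Nate}; on the smaller side: {Eve, Leo, Bob, Hank, Nate} → Carol is next (Carol > Nate; Carol > Leo).
  Step 2: remaining {Eve, Leo, Bob, Hank, Nate}; on the smaller side: {Eve, Leo, Bob, Hank} → Nate is next (Nate > Leo).
  Step 3: remaining {Eve, Leo, Bob, Hank}; on the smaller side: {Eve, Bob, Hank} → Leo is next (Leo > Bob).
  Step 4: remaining {Eve, Bob, Hank}; on the smaller side: {Eve, Hank} → Bob is next (Bob > Hank).
  Step 5: remaining {Eve, Hank}; on the smaller side: {Eve} → Hank is next (Hank > Eve).
  Step 6: only Eve remains → lowest.
Final ranking (highest to lowest):

Carol > Nate > Leo > Bob > Hank > Eve


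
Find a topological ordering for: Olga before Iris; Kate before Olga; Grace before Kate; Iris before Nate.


Constraints: Olga before Iris; Kate before Olga; Grace before Kate; Iris before Nate
Method: repeatedly schedule the remaining task that has no remaining task required before it.
  Step 1: remaining {Olga, Nate, Kate, Iris, Grace}; every task except Grace still has a predecessor pending → schedule Grace.
  Step 2: remaining {Olga, Nate, Kate, Iris}; every task except Kate still has a predecessor pending → schedule Kate.
  Step 3: remaining {Olga, Nate, Iris}; every task except Olga still has a predecessor pending → schedule Olga.
  Step 4: remaining {Nate, Iris}; every task except Iris still has a predecessor pending → schedule Iris.
  Step 5: only Nate remains → schedule Nate.
Resulting order:

Grace → Kate → Olga → Iris → Nate


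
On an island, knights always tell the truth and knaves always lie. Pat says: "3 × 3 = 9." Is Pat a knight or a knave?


Statement: "3 × 3 = 9."
Actual: 3 × 3 = 9
Claimed: 9
Statement is TRUE → Pat tells the truth → Knight

Knight


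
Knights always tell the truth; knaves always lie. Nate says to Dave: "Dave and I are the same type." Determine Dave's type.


Nate says: "Dave and I are the same type."
Case 1: Nate is a Knight (truth-teller)
  Statement is true → they ARE the same → Dave is also a Knight
Case 2: Nate is a Knave (liar)
  Statement is false → they are NOT the same → Dave is a Knight
In both cases, Dave is a Knight.

Knight


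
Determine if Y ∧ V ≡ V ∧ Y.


Expression 1: Y ∧ V
Expression 2: V ∧ Y
Truth table (Y V | Expr1 Expr2):
  T T |   T     T
  T F |   F     F
  F T |   F     F
  F F |   F     F
All 4 rows agree, so the expressions are logically equivalent.

Yes


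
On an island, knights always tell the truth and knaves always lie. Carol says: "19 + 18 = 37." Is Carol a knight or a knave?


Statement: "19 + 18 = 37."
Actual: 19 + 18 = 37
Claimed: 37
Statement is TRUE → Carol tells the truth → Knight

Knight


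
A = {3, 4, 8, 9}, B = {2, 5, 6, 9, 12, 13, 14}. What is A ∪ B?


A = {3, 4, 8, 9}
B = {2, 5, 6, 9, 12, 13, 14}
Operation: union
All elements combined: 2, 3, 4, 5, 6, 8, 9, 12, 13, 14

{2, 3, 4, 5, 6, 8, 9, 12, 13, 14}


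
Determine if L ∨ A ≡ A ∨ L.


Expression 1: L ∨ A
Expression 2: A ∨ L
Truth table (L A | Expr1 Expr2):
  T T |   T     T
  T F |   T     T
  F T |   T     T
  F F |   F     F
All 4 rows agree, so the expressions are logically equivalent.

Yes


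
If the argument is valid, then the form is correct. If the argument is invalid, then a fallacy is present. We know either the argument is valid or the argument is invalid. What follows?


Constructive dilemma: (P → Q) ∧ (R → S), P ∨ R ⊢ Q ∨ S
Premise 1: the argument is valid → the form is correct
Premise 2: the argument is invalid → a fallacy is present
Premise 3: the argument is valid ∨ the argument is invalid
Case 1: Assuming the argument is valid, then by Premise 1, the form is correct.
Case 2: Assuming the argument is invalid, then by Premise 2, a fallacy is present.
Since one of the argument is valid or the argument is invalid must hold, we get the form is correct or a fallacy is present.

The form is correct or a fallacy is present.


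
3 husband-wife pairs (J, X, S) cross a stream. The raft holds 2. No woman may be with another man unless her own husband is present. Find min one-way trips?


Label couples J, X, S (H = husband, W = wife).
Counting alone: 6 people, the raft carries 2 and someone must bring it back, so each round trip nets at most +1 on the far side until the last crossing → at least 9 trips. The jealousy constraint makes 9 impossible; the shortest valid schedule has 11:
1. WJ+WX →  (far: WJ,WX; near: HJ,HX,HS,WS)
2. WJ ←       (far: WX; near: HJ,HX,HS,WJ,WS)
3. WJ+WS →  (far: WJ,WX,WS; near: HJ,HX,HS)
4. WJ ←       (far: WX,WS; near: HJ,HX,HS,WJ)
5. HX+HS →  (far: HX,WX,HS,WS; near: HJ,WJ)
6. HX+WX ←  (far: HS,WS; near: HJ,WJ,HX,WX)
7. HJ+HX →  (far: HJ,HX,HS,WS; near: WJ,WX)
8. WS ←       (far: HJ,HX,HS; near: WJ,WX,WS)
9. WJ+WX →  (far: HJ,WJ,HX,WX,HS; near: WS)
10. HS ←      (far: HJ,WJ,HX,WX; near: HS,WS)
11. HS+WS → (far: all six; near: empty)
In every state each wife is either with her husband or with no other man.
Minimum trips = 11

11


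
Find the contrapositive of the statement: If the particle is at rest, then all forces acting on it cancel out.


Original: If the particle is at rest, then all forces acting on it cancel out
Contrapositive: If ¬Q, then ¬P
Negate Q: not (all forces acting on it cancel out)
Negate P: not (the particle is at rest)

If not (all forces acting on it cancel out), then not (the particle is at rest).


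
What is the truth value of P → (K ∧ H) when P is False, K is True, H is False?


P = False, K = True, H = False
Step 1: K ∧ H = True AND False = False
Step 2: P → (False): false only when P=True and consequent=False.
Result: True

True


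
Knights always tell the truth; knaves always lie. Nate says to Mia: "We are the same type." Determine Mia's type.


Nate says: "We are the same type."
Case 1: Nate is a Knight (truth-teller)
  Statement is true → they ARE the same → Mia is also a Knight
Case 2: Nate is a Knave (liar)
  Statement is false → they are NOT the same → Mia is a Knight
In both cases, Mia is a Knight.

Knight


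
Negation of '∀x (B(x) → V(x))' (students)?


Original: ∀x (B(x) → V(x))
Rule: ¬∀→∃, ¬∃→∀, negate predicate.
Negation: ∃x (B(x) ∧ ¬V(x))

∃x (B(x) ∧ ¬V(x))


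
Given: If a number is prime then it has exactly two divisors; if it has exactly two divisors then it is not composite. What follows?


Hypothetical syllogism: P → Q, Q → R ⊢ P → R
Premise 1: a number is prime → it has exactly two divisors
Premise 2: it has exactly two divisors → it is not composite
Chain the implications: the middle term (it has exactly two divisors) links the two.
Conclusion: If a number is prime, then it is not composite.

If a number is prime, then it is not composite.


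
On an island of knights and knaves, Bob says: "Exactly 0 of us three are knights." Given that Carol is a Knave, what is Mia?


Bob claims exactly 0 knights among Bob, Carol, Mia.
Given: Carol is a Knave.

Case 1: Bob is a Knight (tells truth)
  Then exactly 0 of the three are knights.
  Counting Bob, Carol: 1 knight(s) so far. Need -1 more → impossible.
Case 2: Bob is a Knave (lies)
  Then the count is NOT 0.
  If Mia = Knave, count = 0 = 0 → claim would be true, contradicts lie.
  If Mia = Knight, count = 1 ≠ 0 → lie confirmed ✓

Mia is a Knight.

Knight


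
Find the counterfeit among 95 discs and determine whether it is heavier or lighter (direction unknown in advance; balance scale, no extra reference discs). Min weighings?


Let n = 95. 190 possibilities (n discs × lighter/heavier); each weighing has 3 outcomes.
Bound for k weighings: say the first weighing puts j discs on each pan. If it tips, the 2j weighed discs remain suspects (each with a known direction) and k-1 weighings give 3^(k-1) outcomes; 3^(k-1) is odd, so 2j ≤ 3^(k-1) - 1. If it balances, the n - 2j unweighed discs remain with direction unknown: 2(n - 2j) ≤ 3^(k-1) - 1 by the same parity argument. Adding, n ≤ (3^(k-1) - 1) + (3^(k-1) - 1)/2 = (3^k - 3)/2, and the classical three-group strategy achieves this (3 discs in 2 weighings, 12 in 3, 39 in 4, 120 in 5).
So we need the smallest k with (3^k - 3)/2 ≥ 95.
k = 4: (3^4 - 3)/2 = 39 < 95 ✗
k = 5: (3^5 - 3)/2 = 120 ≥ 95 ✓

5


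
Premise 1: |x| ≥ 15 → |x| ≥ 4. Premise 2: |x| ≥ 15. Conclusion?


Modus ponens: P → Q, P ⊢ Q
P: |x| ≥ 15
Q: |x| ≥ 4
We have P → Q and P is true.
By modus ponens, Q must be true.

|x| ≥ 4


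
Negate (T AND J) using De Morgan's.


De Morgan's law: ¬(P ∧ Q) ≡ ¬P ∨ ¬Q
¬(T ∧ J) = ¬T ∨ ¬J

¬T ∨ ¬J


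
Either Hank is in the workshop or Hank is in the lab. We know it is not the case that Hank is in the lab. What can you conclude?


Disjunctive syllogism: P ∨ Q, ¬P ⊢ Q
Disjunction: Hank is in the workshop ∨ Hank is in the lab
We know it is not the case that Hank is in the lab.
By disjunctive syllogism, the other disjunct must be true.

Hank is in the workshop


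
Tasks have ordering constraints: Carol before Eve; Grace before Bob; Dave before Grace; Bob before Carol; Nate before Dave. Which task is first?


Constraints: Carol before Eve; Grace before Bob; Dave before Grace; Bob before Carol; Nate before Dave
The first task can have nothing scheduled before it, so it must never appear on the right of a 'before'.
Tasks appearing after some 'before': Eve, Bob, Grace, Carol, Dave.
The only task not in that list is Nate → it is first.

Nate


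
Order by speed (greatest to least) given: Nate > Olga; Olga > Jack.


Constraints: Nate > Olga; Olga > Jack
Method: at each step, the next-highest is the one remaining person who never appears on the smaller side of a constraint between remaining people.
  Step 1: remaining {Olga, Jack, Nate}; on the smaller side: {Olga, Jack} → Nate is next (Nate > Olga).
  Step 2: remaining {Olga, Jack}; on the smaller side: {Jack} → Olga is next (Olga > Jack).
  Step 3: only Jack remains → lowest.
Final ranking (highest to lowest):

Nate > Olga > Jack


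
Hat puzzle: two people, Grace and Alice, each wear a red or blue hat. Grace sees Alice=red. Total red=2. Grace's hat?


Total red = 2, Alice = red
Red accounted for: 1
Remaining for Grace: 1
Grace's hat is red.

red


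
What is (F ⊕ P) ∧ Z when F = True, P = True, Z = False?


F = True, P = True, Z = False
Step 1: F ⊕ P = True XOR True = False
Step 2: False ∧ Z = False AND False = False
XOR true when exactly one of F,P is true; then AND with Z.

False


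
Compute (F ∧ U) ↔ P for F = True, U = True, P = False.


F = True, U = True, P = False
Step 1: F ∧ U = True AND True = True
Step 2: (True) ↔ P: true when both sides have same truth value.
Result: True ↔ False = False

False


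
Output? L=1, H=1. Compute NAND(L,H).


L AND H = 1
NOT(1) = 0

0


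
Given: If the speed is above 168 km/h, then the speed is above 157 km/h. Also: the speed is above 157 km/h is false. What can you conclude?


Modus tollens: P → Q, ¬Q ⊢ ¬P
P: the speed is above 168 km/h
Q: the speed is above 157 km/h
We have P → Q and Q is false.
By modus tollens, P must be false.

It is not the case that the speed is above 168 km/h


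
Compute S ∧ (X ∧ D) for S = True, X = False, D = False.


S = True, X = False, D = False
Step 1: X ∧ D = False AND False = False
Step 2: S ∧ False = True AND False = False
AND is true only when ALL operands are true.

False
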